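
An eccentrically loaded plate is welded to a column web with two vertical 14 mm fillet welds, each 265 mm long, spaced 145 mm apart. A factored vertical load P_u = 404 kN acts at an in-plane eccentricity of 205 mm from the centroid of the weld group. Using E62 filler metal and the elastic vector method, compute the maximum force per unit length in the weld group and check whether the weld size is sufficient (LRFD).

E62XX → F_EXX = 620 MPa.
Total weld length L_w = 530 mm. Treat welds as unit-width lines.
Polar moment about centroid: J = 2[d³/12 + d(b/2)²] = 2[265³/12 + 265×72.5²] = 5887000 mm³.
Direct shear f_v = P/L_w = 404×10³ / 530 = 762.3 N/mm (vertical).
Torsion M = P·e = 404×10³ × 205 = 82820000 N·mm.
Critical point at (x, y) = (72.5, 132.5) from centroid. f_tx = M·y/J = 1864 N/mm; f_ty = M·x/J = 1020 N/mm.
Resultant f_max = √[f_tx² + (f_v + f_ty)²] = √[1864² + (762.3 + 1020)²] = 2579 N/mm.
Capacity per unit length: φr_n = 0.75 × 0.6 × 620 × (0.707 × 14) = 2762 N/mm.
2579 ≤ 2762 → adequate.

f_max ≈ 2580 N/mm; adequate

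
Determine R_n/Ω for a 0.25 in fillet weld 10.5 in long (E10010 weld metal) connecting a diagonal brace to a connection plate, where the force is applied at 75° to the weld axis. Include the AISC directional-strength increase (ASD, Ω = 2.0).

E100XX → F_EXX = 100 ksi.
t_e = 0.707 × 0.25 = 0.1767 in; A_we = 0.1767 × 10.5 = 1.856 in².
Directional factor: 1.0 + 0.5 sin^1.5(75°) = 1.475.
F_nw = 0.6 × 100 × 1.475 = 88.48 ksi.
R_n/Ω = (88.48 × 1.856) / 2.0 = 82.1 kip.

R_n/Ω ≈ 82.1 kip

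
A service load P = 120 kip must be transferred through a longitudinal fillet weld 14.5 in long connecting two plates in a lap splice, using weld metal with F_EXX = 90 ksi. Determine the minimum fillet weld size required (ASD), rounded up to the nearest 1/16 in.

Total weld length L = 14.5 in.
Required throat t_e = P × Ω / (0.6 F_EXX × L) = 120 × 2.0 / (0.6 × 90 × 14.5) = 0.3065 in.
Required leg w = t_e / 0.707 = 0.4335 in → use 7/16 in.

w = 7/16 in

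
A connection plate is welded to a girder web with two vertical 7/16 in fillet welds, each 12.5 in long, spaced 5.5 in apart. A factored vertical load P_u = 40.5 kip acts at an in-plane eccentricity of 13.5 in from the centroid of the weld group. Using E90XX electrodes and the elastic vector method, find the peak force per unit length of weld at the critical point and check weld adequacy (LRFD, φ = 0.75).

f_max ≈ 8.05 kip/in; adequate

E90XX → F_EXX = 90 ksi.
Total weld length L_w = 25 in. Treat welds as unit-width lines.
Polar moment about centroid: J = 2[d³/12 + d(b/2)²] = 2[12.5³/12 + 12.5×2.75²] = 514.6 in³.
Direct shear f_v = P/L_w = 40.5 / 25 = 1.62 kip/in (vertical).
Torsion M = P·e = 40.5 × 13.5 = 546.75 kip·in.
Critical point at (x, y) = (2.75, 6.25) from centroid. f_tx = M·y/J = 6.641 kip/in; f_ty = M·x/J = 2.922 kip/in.
Resultant f_max = √[f_tx² + (f_v + f_ty)²] = √[6.641² + (1.62 + 2.922)²] = 8.045 kip/in.
Capacity per unit length: φr_n = 0.75 × 0.6 × 90 × (0.707 × 0.4375) = 12.53 kip/in.
8.045 ≤ 12.53 → adequate.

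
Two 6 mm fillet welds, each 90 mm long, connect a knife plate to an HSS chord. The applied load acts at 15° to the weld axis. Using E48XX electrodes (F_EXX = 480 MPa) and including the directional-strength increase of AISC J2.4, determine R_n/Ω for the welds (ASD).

R_n/Ω ≈ 117 kN

t_e = 0.707 × 6 = 4.242 mm; A_we = 4.242 × 180 = 763.6 mm².
Directional factor: 1.0 + 0.5 sin^1.5(15°) = 1.066.
F_nw = 0.6 × 480 × 1.066 = 307 MPa.
R_n/Ω = (307 × 763.6) / 2.0 × 10⁻³ = 117.2 kN.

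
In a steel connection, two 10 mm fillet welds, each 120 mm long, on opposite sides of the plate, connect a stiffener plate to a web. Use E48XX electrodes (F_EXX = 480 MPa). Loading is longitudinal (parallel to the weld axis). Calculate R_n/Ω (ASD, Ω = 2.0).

Effective throat t_e = 0.707 × 10 = 7.07 mm.
Total length L = 240 mm; A_we = 7.07 × 240 = 1697 mm².
F_nw = 0.6 F_EXX = 0.6 × 480 = 288 MPa.
R_n = 288 × 1697 × 10⁻³ = 488.7 kN; R_n/Ω = 488.7/2.0 = 244.3 kN.

R_n/Ω ≈ 244 kN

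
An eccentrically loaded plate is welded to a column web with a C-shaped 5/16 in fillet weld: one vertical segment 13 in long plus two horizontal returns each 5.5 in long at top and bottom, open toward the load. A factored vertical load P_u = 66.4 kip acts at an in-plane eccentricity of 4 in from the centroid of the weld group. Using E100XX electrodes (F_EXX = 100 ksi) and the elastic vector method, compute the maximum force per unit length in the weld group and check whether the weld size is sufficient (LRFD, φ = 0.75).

f_max ≈ 4.95 kip/in; adequate

Total weld length L_w = 24 in. Treat welds as unit-width lines.
Centroid: x̄ = 2×5.5×2.75 / 24 = 1.26 in from the vertical weld.
Polar moment about centroid: J = I_x + I_y = [13³/12 + 2×5.5×6.5²] + [13×1.26² + 2(5.5³/12 + 5.5×1.49²)] = 720.6 in³.
Direct shear f_v = P/L_w = 66.4 / 24 = 2.767 kip/in (vertical).
Torsion M = P·e = 66.4 × 4 = 265.6 kip·in.
Critical point at (x, y) = (4.24, 6.5) from centroid. f_tx = M·y/J = 2.396 kip/in; f_ty = M·x/J = 1.563 kip/in.
Resultant f_max = √[f_tx² + (f_v + f_ty)²] = √[2.396² + (2.767 + 1.563)²] = 4.948 kip/in.
Capacity per unit length: φr_n = 0.75 × 0.6 × 100 × (0.707 × 0.3125) = 9.942 kip/in.
4.948 ≤ 9.942 → adequate.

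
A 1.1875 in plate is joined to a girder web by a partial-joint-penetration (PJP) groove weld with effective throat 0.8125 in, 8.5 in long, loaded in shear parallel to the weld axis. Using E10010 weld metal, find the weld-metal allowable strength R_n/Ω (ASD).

E100XX → F_EXX = 100 ksi.
Effective throat (given) t_e = 0.8125 in.
A_we = 0.8125 × 8.5 = 6.906 in².
F_nw = 0.6 F_EXX = 60 ksi.
R_n/Ω = (60 × 6.906) / 2.0 = 207.2 kips.

R_n/Ω ≈ 207 kips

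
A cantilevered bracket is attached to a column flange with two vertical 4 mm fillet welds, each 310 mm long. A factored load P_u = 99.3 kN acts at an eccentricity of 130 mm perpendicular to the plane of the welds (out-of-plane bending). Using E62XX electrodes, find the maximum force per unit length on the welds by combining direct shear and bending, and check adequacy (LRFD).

E62XX → F_EXX = 620 MPa.
L_w = 2 × 310 = 620 mm; section modulus (unit throat) S = 2 × L²/6 = 32030 mm².
Direct shear f_v = P/L_w = 99.3×10³/620 = 160.2 N/mm.
Moment M = P × e = 99.3×10³ × 130 = 12909000 N·mm; bending f_b = M/S = 403 N/mm.
f_max = √(f_v² + f_b²) = √(160.2² + 403²) = 433.6 N/mm.
φr_n = 0.75 × 0.6 × 620 × (0.707 × 4) = 789 N/mm → adequate.

f_max ≈ 434 N/mm; adequate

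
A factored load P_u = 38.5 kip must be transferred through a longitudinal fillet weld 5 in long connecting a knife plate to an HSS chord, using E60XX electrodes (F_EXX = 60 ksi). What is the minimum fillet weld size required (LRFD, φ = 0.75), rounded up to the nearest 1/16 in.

Total weld length L = 5 in.
Required throat t_e = P_u / (φ × 0.6 F_EXX × L) = 38.5 / (0.75 × 0.6 × 60 × 5) = 0.2852 in.
Required leg w = t_e / 0.707 = 0.4034 in → use 7/16 in.

w = 7/16 in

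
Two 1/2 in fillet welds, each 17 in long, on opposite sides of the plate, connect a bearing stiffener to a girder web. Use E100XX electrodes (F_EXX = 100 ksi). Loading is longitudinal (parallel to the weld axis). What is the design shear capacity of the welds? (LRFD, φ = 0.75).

φR_n ≈ 541 kips

Effective throat t_e = 0.707 × 0.5 = 0.3535 in.
Total length L = 34 in; A_we = 0.3535 × 34 = 12.02 in².
F_nw = 0.6 F_EXX = 0.6 × 100 = 60 ksi.
φR_n = 0.75 × 60 × 12.02 = 540.9 kips.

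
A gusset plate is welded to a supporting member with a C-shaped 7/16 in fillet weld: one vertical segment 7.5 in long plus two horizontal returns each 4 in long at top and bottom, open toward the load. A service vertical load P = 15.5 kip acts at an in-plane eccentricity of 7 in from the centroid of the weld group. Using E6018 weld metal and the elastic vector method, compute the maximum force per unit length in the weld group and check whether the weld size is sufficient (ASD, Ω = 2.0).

E60XX → F_EXX = 60 ksi.
Total weld length L_w = 15.5 in. Treat welds as unit-width lines.
Centroid: x̄ = 2×4×2 / 15.5 = 1.032 in from the vertical weld.
Polar moment about centroid: J = I_x + I_y = [7.5³/12 + 2×4×3.75²] + [7.5×1.032² + 2(4³/12 + 4×0.9677²)] = 173.8 in³.
Direct shear f_v = P/L_w = 15.5 / 15.5 = 1 kip/in (vertical).
Torsion M = P·e = 15.5 × 7 = 108.5 kip·in.
Critical point at (x, y) = (2.968, 3.75) from centroid. f_tx = M·y/J = 2.341 kip/in; f_ty = M·x/J = 1.853 kip/in.
Resultant f_max = √[f_tx² + (f_v + f_ty)²] = √[2.341² + (1 + 1.853)²] = 3.69 kip/in.
Capacity per unit length: r_n/Ω = (1/2.0) × 0.6 × 60 × (0.707 × 0.4375) = 5.568 kip/in.
3.69 ≤ 5.568 → adequate.

f_max ≈ 3.69 kip/in; adequate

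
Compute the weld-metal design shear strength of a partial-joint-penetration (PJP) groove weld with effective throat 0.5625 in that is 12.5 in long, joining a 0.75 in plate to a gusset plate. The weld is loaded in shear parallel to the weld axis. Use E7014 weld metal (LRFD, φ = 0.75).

φR_n ≈ 221 kip

E70XX → F_EXX = 70 ksi.
Effective throat (given) t_e = 0.5625 in.
A_we = 0.5625 × 12.5 = 7.031 in².
F_nw = 0.6 F_EXX = 42 ksi.
φR_n = 0.75 × 42 × 7.031 = 221.5 kip.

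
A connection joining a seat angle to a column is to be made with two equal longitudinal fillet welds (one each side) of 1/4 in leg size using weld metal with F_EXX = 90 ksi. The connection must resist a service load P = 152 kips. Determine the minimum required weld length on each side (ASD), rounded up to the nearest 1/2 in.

Throat t_e = 0.707 × 0.25 = 0.1767 in.
r_n/Ω = (0.6 × 90 × 0.1767) / 2.0 = 4.772 kip/in.
L_req = P / (r_n/Ω) = 152 / 4.772 = 31.85 in total.
Per side: 31.85 / 2 = 15.93 in.
Round up → use L = 16 in on each side.

L = 16 in on each side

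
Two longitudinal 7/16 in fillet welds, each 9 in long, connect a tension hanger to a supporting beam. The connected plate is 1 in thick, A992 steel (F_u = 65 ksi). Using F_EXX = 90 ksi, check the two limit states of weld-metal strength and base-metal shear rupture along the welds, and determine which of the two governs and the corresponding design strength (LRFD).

φR_n ≈ 225 kips (weld metal governs)

t_e = 0.707 × 0.4375 = 0.3093 in; L = 18 in.
Weld metal: φR_n = 0.75 × 0.6 × 90 × 0.3093 × 18 = 225.5 kips.
Base metal (shear rupture): φR_n = 0.75 × 0.6 × 65 × 1 × 18 = 526.5 kips.
Governing: weld metal.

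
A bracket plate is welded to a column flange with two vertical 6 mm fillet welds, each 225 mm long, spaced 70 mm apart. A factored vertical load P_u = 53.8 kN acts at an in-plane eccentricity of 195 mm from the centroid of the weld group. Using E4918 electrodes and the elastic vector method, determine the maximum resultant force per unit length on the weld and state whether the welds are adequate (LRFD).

E49XX → F_EXX = 490 MPa.
Total weld length L_w = 450 mm. Treat welds as unit-width lines.
Polar moment about centroid: J = 2[d³/12 + d(b/2)²] = 2[225³/12 + 225×35²] = 2450000 mm³.
Direct shear f_v = P/L_w = 53.8×10³ / 450 = 119.6 N/mm (vertical).
Torsion M = P·e = 53.8×10³ × 195 = 10491000 N·mm.
Critical point at (x, y) = (35, 112.5) from centroid. f_tx = M·y/J = 481.8 N/mm; f_ty = M·x/J = 149.9 N/mm.
Resultant f_max = √[f_tx² + (f_v + f_ty)²] = √[481.8² + (119.6 + 149.9)²] = 552 N/mm.
Capacity per unit length: φr_n = 0.75 × 0.6 × 490 × (0.707 × 6) = 935.4 N/mm.
552 ≤ 935.4 → adequate.

f_max ≈ 552 N/mm; adequate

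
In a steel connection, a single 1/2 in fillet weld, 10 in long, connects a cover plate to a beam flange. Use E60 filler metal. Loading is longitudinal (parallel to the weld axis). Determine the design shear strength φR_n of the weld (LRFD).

φR_n ≈ 95.4 kips

E60XX → F_EXX = 60 ksi.
Effective throat t_e = 0.707 × 0.5 = 0.3535 in.
Total length L = 10 in; A_we = 0.3535 × 10 = 3.535 in².
F_nw = 0.6 F_EXX = 0.6 × 60 = 36 ksi.
φR_n = 0.75 × 36 × 3.535 = 95.44 kips.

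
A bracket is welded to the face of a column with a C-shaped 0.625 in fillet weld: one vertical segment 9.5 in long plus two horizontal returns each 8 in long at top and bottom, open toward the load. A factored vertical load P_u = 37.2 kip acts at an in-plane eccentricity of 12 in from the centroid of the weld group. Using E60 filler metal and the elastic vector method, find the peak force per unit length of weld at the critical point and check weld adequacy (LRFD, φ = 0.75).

f_max ≈ 6.46 kip/in; adequate

E60XX → F_EXX = 60 ksi.
Total weld length L_w = 25.5 in. Treat welds as unit-width lines.
Centroid: x̄ = 2×8×4 / 25.5 = 2.51 in from the vertical weld.
Polar moment about centroid: J = I_x + I_y = [9.5³/12 + 2×8×4.75²] + [9.5×2.51² + 2(8³/12 + 8×1.49²)] = 613.2 in³.
Direct shear f_v = P/L_w = 37.2 / 25.5 = 1.459 kip/in (vertical).
Torsion M = P·e = 37.2 × 12 = 446.4 kip·in.
Critical point at (x, y) = (5.49, 4.75) from centroid. f_tx = M·y/J = 3.458 kip/in; f_ty = M·x/J = 3.997 kip/in.
Resultant f_max = √[f_tx² + (f_v + f_ty)²] = √[3.458² + (1.459 + 3.997)²] = 6.46 kip/in.
Capacity per unit length: φr_n = 0.75 × 0.6 × 60 × (0.707 × 0.625) = 11.93 kip/in.
6.46 ≤ 11.93 → adequate.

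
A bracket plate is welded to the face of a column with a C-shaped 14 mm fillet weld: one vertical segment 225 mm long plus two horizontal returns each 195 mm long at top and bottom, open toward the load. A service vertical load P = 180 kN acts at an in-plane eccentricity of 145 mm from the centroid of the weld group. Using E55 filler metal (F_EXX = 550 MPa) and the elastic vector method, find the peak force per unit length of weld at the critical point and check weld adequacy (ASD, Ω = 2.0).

Total weld length L_w = 615 mm. Treat welds as unit-width lines.
Centroid: x̄ = 2×195×97.5 / 615 = 61.83 mm from the vertical weld.
Polar moment about centroid: J = I_x + I_y = [225³/12 + 2×195×112.5²] + [225×61.83² + 2(195³/12 + 195×35.67²)] = 8477000 mm³.
Direct shear f_v = P/L_w = 180×10³ / 615 = 292.7 N/mm (vertical).
Torsion M = P·e = 180×10³ × 145 = 26100000 N·mm.
Critical point at (x, y) = (133.2, 112.5) from centroid. f_tx = M·y/J = 346.4 N/mm; f_ty = M·x/J = 410 N/mm.
Resultant f_max = √[f_tx² + (f_v + f_ty)²] = √[346.4² + (292.7 + 410)²] = 783.4 N/mm.
Capacity per unit length: r_n/Ω = (1/2.0) × 0.6 × 550 × (0.707 × 14) = 1633 N/mm.
783.4 ≤ 1633 → adequate.

f_max ≈ 783 N/mm; adequate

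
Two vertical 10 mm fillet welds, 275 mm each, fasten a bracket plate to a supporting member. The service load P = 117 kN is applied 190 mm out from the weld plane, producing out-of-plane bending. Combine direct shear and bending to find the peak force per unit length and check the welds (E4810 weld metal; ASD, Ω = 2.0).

f_max ≈ 907 N/mm; adequate

E48XX → F_EXX = 480 MPa.
L_w = 2 × 275 = 550 mm; section modulus (unit throat) S = 2 × L²/6 = 25210 mm².
Direct shear f_v = P/L_w = 117×10³/550 = 212.7 N/mm.
Moment M = P × e = 117×10³ × 190 = 22230000 N·mm; bending f_b = M/S = 881.9 N/mm.
f_max = √(f_v² + f_b²) = √(212.7² + 881.9²) = 907.1 N/mm.
r_n/Ω = (1/2.0) × 0.6 × 480 × (0.707 × 10) = 1018 N/mm → adequate.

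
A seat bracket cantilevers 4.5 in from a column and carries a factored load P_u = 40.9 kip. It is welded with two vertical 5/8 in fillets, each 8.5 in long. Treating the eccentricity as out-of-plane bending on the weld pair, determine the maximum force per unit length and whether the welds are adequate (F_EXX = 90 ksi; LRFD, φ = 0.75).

L_w = 2 × 8.5 = 17 in; section modulus (unit throat) S = 2 × L²/6 = 24.08 in².
Direct shear f_v = P/L_w = 40.9/17 = 2.406 kip/in.
Moment M = P × e = 40.9 × 4.5 = 184.05 kip·in; bending f_b = M/S = 7.642 kip/in.
f_max = √(f_v² + f_b²) = √(2.406² + 7.642²) = 8.012 kip/in.
φr_n = 0.75 × 0.6 × 90 × (0.707 × 0.625) = 17.9 kip/in → adequate.

f_max ≈ 8.01 kip/in; adequate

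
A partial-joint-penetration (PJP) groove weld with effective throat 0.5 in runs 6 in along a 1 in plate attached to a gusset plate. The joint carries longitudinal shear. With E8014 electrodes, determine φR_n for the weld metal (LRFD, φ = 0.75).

φR_n ≈ 108 kips

E80XX → F_EXX = 80 ksi.
Effective throat (given) t_e = 0.5 in.
A_we = 0.5 × 6 = 3 in².
F_nw = 0.6 F_EXX = 48 ksi.
φR_n = 0.75 × 48 × 3 = 108 kips.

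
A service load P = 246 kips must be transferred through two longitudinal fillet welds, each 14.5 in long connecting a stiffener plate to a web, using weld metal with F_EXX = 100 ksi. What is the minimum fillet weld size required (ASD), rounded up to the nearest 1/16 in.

w = 7/16 in

Total weld length L = 29 in.
Required throat t_e = P × Ω / (0.6 F_EXX × L) = 246 × 2.0 / (0.6 × 100 × 29) = 0.2828 in.
Required leg w = t_e / 0.707 = 0.3999 in → use 7/16 in.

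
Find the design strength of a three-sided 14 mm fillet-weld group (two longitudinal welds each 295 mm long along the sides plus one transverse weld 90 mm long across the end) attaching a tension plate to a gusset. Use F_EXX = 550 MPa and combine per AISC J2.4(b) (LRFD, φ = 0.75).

φR_n ≈ 1670 kN

t_e = 0.707 × 14 = 9.898 mm.
R_nwl = 0.6 × 550 × 9.898 × 590 × 10⁻³ = 1927 kN (longitudinal, 2 welds).
R_nwt = 0.6 × 550 × 9.898 × 90 × 10⁻³ = 294 kN (transverse, base value).
(i) R_nwl + R_nwt = 2221 kN; (ii) 0.85 R_nwl + 1.5 R_nwt = 2079 kN.
R_n = max = 2221 kN [governs: (i)]; φR_n = 1666 kN.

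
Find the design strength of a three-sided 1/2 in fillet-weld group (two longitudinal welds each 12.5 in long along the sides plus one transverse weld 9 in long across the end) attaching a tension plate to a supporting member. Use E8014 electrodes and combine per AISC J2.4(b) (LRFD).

φR_n ≈ 442 kips

E80XX → F_EXX = 80 ksi.
t_e = 0.707 × 0.5 = 0.3535 in.
R_nwl = 0.6 × 80 × 0.3535 × 25 = 424.2 kips (longitudinal, 2 welds).
R_nwt = 0.6 × 80 × 0.3535 × 9 = 152.7 kips (transverse, base value).
(i) R_nwl + R_nwt = 576.9 kips; (ii) 0.85 R_nwl + 1.5 R_nwt = 589.6 kips.
R_n = max = 589.6 kips [governs: (ii)]; φR_n = 442.2 kips.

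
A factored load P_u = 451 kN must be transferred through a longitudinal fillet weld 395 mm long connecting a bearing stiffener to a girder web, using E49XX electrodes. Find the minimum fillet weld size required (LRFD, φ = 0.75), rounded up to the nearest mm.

E49XX → F_EXX = 490 MPa.
Total weld length L = 395 mm.
Required throat t_e = P_u / (φ × 0.6 F_EXX × L) = 451 / (0.75 × 0.6 × 490 × 395 × 10⁻³) = 5.178 mm.
Required leg w = t_e / 0.707 = 7.324 mm → use 8 mm.

w = 8 mm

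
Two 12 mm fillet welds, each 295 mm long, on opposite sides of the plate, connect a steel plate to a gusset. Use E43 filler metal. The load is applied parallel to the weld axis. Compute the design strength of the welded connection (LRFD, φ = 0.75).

φR_n ≈ 969 kN

E43XX → F_EXX = 430 MPa.
Effective throat t_e = 0.707 × 12 = 8.484 mm.
Total length L = 590 mm; A_we = 8.484 × 590 = 5006 mm².
F_nw = 0.6 F_EXX = 0.6 × 430 = 258 MPa.
φR_n = 0.75 × 258 × 5006 × 10⁻³ = 968.6 kN.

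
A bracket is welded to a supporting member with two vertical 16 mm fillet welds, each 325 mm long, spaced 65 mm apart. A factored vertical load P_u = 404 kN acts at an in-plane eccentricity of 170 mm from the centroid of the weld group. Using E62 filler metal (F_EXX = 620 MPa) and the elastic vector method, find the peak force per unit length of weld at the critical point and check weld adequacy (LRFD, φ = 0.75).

f_max ≈ 1990 N/mm; adequate

Total weld length L_w = 650 mm. Treat welds as unit-width lines.
Polar moment about centroid: J = 2[d³/12 + d(b/2)²] = 2[325³/12 + 325×32.5²] = 6408000 mm³.
Direct shear f_v = P/L_w = 404×10³ / 650 = 621.5 N/mm (vertical).
Torsion M = P·e = 404×10³ × 170 = 68680000 N·mm.
Critical point at (x, y) = (32.5, 162.5) from centroid. f_tx = M·y/J = 1742 N/mm; f_ty = M·x/J = 348.3 N/mm.
Resultant f_max = √[f_tx² + (f_v + f_ty)²] = √[1742² + (621.5 + 348.3)²] = 1994 N/mm.
Capacity per unit length: φr_n = 0.75 × 0.6 × 620 × (0.707 × 16) = 3156 N/mm.
1994 ≤ 3156 → adequate.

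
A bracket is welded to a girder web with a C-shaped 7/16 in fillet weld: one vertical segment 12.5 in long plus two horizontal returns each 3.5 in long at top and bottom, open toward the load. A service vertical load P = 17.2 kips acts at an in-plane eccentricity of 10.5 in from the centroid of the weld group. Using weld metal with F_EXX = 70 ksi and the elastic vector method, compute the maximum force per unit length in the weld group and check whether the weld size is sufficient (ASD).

f_max ≈ 3.19 kip/in; adequate

Total weld length L_w = 19.5 in. Treat welds as unit-width lines.
Centroid: x̄ = 2×3.5×1.75 / 19.5 = 0.6282 in from the vertical weld.
Polar moment about centroid: J = I_x + I_y = [12.5³/12 + 2×3.5×6.25²] + [12.5×0.6282² + 2(3.5³/12 + 3.5×1.122²)] = 457.1 in³.
Direct shear f_v = P/L_w = 17.2 / 19.5 = 0.8821 kip/in (vertical).
Torsion M = P·e = 17.2 × 10.5 = 180.6 kip·in.
Critical point at (x, y) = (2.872, 6.25) from centroid. f_tx = M·y/J = 2.469 kip/in; f_ty = M·x/J = 1.135 kip/in.
Resultant f_max = √[f_tx² + (f_v + f_ty)²] = √[2.469² + (0.8821 + 1.135)²] = 3.188 kip/in.
Capacity per unit length: r_n/Ω = (1/2.0) × 0.6 × 70 × (0.707 × 0.4375) = 6.496 kip/in.
3.188 ≤ 6.496 → adequate.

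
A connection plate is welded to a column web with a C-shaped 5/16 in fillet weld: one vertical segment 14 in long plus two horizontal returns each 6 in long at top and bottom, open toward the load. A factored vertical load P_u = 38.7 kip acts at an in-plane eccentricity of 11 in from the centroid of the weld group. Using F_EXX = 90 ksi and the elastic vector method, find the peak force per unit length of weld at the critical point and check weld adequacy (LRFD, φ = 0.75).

f_max ≈ 4.9 kip/in; adequate

Total weld length L_w = 26 in. Treat welds as unit-width lines.
Centroid: x̄ = 2×6×3 / 26 = 1.385 in from the vertical weld.
Polar moment about centroid: J = I_x + I_y = [14³/12 + 2×6×7²] + [14×1.385² + 2(6³/12 + 6×1.615²)] = 910.8 in³.
Direct shear f_v = P/L_w = 38.7 / 26 = 1.488 kip/in (vertical).
Torsion M = P·e = 38.7 × 11 = 425.7 kip·in.
Critical point at (x, y) = (4.615, 7) from centroid. f_tx = M·y/J = 3.272 kip/in; f_ty = M·x/J = 2.157 kip/in.
Resultant f_max = √[f_tx² + (f_v + f_ty)²] = √[3.272² + (1.488 + 2.157)²] = 4.898 kip/in.
Capacity per unit length: φr_n = 0.75 × 0.6 × 90 × (0.707 × 0.3125) = 8.948 kip/in.
4.898 ≤ 8.948 → adequate.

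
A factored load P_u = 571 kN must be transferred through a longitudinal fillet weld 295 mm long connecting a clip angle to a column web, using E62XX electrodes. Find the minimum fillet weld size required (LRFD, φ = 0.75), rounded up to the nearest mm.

w = 10 mm

E62XX → F_EXX = 620 MPa.
Total weld length L = 295 mm.
Required throat t_e = P_u / (φ × 0.6 F_EXX × L) = 571 / (0.75 × 0.6 × 620 × 295 × 10⁻³) = 6.938 mm.
Required leg w = t_e / 0.707 = 9.813 mm → use 10 mm.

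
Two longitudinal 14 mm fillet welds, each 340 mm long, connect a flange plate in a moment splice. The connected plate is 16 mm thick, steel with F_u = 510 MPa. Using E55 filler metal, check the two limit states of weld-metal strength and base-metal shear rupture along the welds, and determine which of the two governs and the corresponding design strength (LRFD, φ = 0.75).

E55XX → F_EXX = 550 MPa.
t_e = 0.707 × 14 = 9.898 mm; L = 680 mm.
Weld metal: φR_n = 0.75 × 0.6 × 550 × 9.898 × 680 × 10⁻³ = 1666 kN.
Base metal (shear rupture): φR_n = 0.75 × 0.6 × 510 × 16 × 680 × 10⁻³ = 2497 kN.
Governing: weld metal.

φR_n ≈ 1670 kN (weld metal governs)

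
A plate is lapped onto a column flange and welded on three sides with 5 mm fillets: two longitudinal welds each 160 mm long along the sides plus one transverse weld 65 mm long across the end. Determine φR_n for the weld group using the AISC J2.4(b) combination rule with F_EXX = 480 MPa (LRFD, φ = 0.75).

φR_n ≈ 294 kN

t_e = 0.707 × 5 = 3.535 mm.
R_nwl = 0.6 × 480 × 3.535 × 320 × 10⁻³ = 325.8 kN (longitudinal, 2 welds).
R_nwt = 0.6 × 480 × 3.535 × 65 × 10⁻³ = 66.18 kN (transverse, base value).
(i) R_nwl + R_nwt = 392 kN; (ii) 0.85 R_nwl + 1.5 R_nwt = 376.2 kN.
R_n = max = 392 kN [governs: (i)]; φR_n = 294 kN.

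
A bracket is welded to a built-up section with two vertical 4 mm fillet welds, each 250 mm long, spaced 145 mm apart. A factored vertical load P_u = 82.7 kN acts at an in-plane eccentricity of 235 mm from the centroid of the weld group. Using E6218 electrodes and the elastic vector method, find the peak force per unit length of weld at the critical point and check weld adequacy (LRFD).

f_max ≈ 636 N/mm; adequate

E62XX → F_EXX = 620 MPa.
Total weld length L_w = 500 mm. Treat welds as unit-width lines.
Polar moment about centroid: J = 2[d³/12 + d(b/2)²] = 2[250³/12 + 250×72.5²] = 5232000 mm³.
Direct shear f_v = P/L_w = 82.7×10³ / 500 = 165.4 N/mm (vertical).
Torsion M = P·e = 82.7×10³ × 235 = 19434000 N·mm.
Critical point at (x, y) = (72.5, 125) from centroid. f_tx = M·y/J = 464.3 N/mm; f_ty = M·x/J = 269.3 N/mm.
Resultant f_max = √[f_tx² + (f_v + f_ty)²] = √[464.3² + (165.4 + 269.3)²] = 636 N/mm.
Capacity per unit length: φr_n = 0.75 × 0.6 × 620 × (0.707 × 4) = 789 N/mm.
636 ≤ 789 → adequate.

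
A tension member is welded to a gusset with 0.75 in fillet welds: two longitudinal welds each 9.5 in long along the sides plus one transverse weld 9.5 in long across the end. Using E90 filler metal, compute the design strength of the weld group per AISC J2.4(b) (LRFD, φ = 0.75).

φR_n ≈ 653 kip

E90XX → F_EXX = 90 ksi.
t_e = 0.707 × 0.75 = 0.5302 in.
R_nwl = 0.6 × 90 × 0.5302 × 19 = 544 kip (longitudinal, 2 welds).
R_nwt = 0.6 × 90 × 0.5302 × 9.5 = 272 kip (transverse, base value).
(i) R_nwl + R_nwt = 816.1 kip; (ii) 0.85 R_nwl + 1.5 R_nwt = 870.5 kip.
R_n = max = 870.5 kip [governs: (ii)]; φR_n = 652.8 kip.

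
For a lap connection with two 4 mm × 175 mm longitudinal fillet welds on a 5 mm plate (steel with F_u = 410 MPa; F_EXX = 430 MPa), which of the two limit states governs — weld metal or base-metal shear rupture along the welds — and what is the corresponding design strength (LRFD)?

φR_n ≈ 192 kN (weld metal governs)

t_e = 0.707 × 4 = 2.828 mm; L = 350 mm.
Weld metal: φR_n = 0.75 × 0.6 × 430 × 2.828 × 350 × 10⁻³ = 191.5 kN.
Base metal (shear rupture): φR_n = 0.75 × 0.6 × 410 × 5 × 350 × 10⁻³ = 322.9 kN.
Governing: weld metal.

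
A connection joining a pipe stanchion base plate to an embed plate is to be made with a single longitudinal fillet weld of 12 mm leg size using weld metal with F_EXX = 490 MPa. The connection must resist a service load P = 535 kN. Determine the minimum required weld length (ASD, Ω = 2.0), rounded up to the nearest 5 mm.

L = 430 mm

Throat t_e = 0.707 × 12 = 8.484 mm.
r_n/Ω = (0.6 × 490 × 8.484) / 2.0 = 1247 N/mm = 1.247 kN/mm.
L_req = P / (r_n/Ω) = 535 / 1.247 = 429 mm total.
Round up → use L = 430 mm.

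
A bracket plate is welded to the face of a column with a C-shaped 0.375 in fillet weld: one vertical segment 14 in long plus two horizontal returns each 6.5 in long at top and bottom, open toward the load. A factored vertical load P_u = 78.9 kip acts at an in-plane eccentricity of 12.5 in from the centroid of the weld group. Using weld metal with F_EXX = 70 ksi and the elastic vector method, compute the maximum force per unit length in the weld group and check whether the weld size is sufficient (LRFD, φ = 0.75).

f_max ≈ 10.6 kip/in; NOT adequate

Total weld length L_w = 27 in. Treat welds as unit-width lines.
Centroid: x̄ = 2×6.5×3.25 / 27 = 1.565 in from the vertical weld.
Polar moment about centroid: J = I_x + I_y = [14³/12 + 2×6.5×7²] + [14×1.565² + 2(6.5³/12 + 6.5×1.685²)] = 982.6 in³.
Direct shear f_v = P/L_w = 78.9 / 27 = 2.922 kip/in (vertical).
Torsion M = P·e = 78.9 × 12.5 = 986.25 kip·in.
Critical point at (x, y) = (4.935, 7) from centroid. f_tx = M·y/J = 7.026 kip/in; f_ty = M·x/J = 4.953 kip/in.
Resultant f_max = √[f_tx² + (f_v + f_ty)²] = √[7.026² + (2.922 + 4.953)²] = 10.55 kip/in.
Capacity per unit length: φr_n = 0.75 × 0.6 × 70 × (0.707 × 0.375) = 8.351 kip/in.
10.55 > 8.351 → NOT adequate.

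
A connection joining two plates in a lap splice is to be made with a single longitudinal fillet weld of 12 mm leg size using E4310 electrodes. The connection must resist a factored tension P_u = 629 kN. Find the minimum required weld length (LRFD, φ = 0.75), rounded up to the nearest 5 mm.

L = 385 mm

E43XX → F_EXX = 430 MPa.
Throat t_e = 0.707 × 12 = 8.484 mm.
φr_n = 0.75 × 0.6 × 430 × 8.484 × 10⁻³ = 1.642 kN/mm.
L_req = P_u / φr_n = 629 / 1.642 = 383.2 mm total.
Round up → use L = 385 mm.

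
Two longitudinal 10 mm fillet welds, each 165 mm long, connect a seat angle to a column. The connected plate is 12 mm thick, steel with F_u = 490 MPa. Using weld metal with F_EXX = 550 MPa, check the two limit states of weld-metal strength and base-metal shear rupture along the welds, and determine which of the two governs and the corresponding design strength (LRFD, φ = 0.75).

t_e = 0.707 × 10 = 7.07 mm; L = 330 mm.
Weld metal: φR_n = 0.75 × 0.6 × 550 × 7.07 × 330 × 10⁻³ = 577.4 kN.
Base metal (shear rupture): φR_n = 0.75 × 0.6 × 490 × 12 × 330 × 10⁻³ = 873.2 kN.
Governing: weld metal.

φR_n ≈ 577 kN (weld metal governs)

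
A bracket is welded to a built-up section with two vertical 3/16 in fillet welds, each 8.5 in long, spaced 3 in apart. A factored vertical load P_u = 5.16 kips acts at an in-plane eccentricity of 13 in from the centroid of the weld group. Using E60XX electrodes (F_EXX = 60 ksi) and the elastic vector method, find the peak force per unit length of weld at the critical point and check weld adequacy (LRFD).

f_max ≈ 2.27 kip/in; adequate

Total weld length L_w = 17 in. Treat welds as unit-width lines.
Polar moment about centroid: J = 2[d³/12 + d(b/2)²] = 2[8.5³/12 + 8.5×1.5²] = 140.6 in³.
Direct shear f_v = P/L_w = 5.16 / 17 = 0.3035 kip/in (vertical).
Torsion M = P·e = 5.16 × 13 = 67.08 kip·in.
Critical point at (x, y) = (1.5, 4.25) from centroid. f_tx = M·y/J = 2.028 kip/in; f_ty = M·x/J = 0.7156 kip/in.
Resultant f_max = √[f_tx² + (f_v + f_ty)²] = √[2.028² + (0.3035 + 0.7156)²] = 2.269 kip/in.
Capacity per unit length: φr_n = 0.75 × 0.6 × 60 × (0.707 × 0.1875) = 3.579 kip/in.
2.269 ≤ 3.579 → adequate.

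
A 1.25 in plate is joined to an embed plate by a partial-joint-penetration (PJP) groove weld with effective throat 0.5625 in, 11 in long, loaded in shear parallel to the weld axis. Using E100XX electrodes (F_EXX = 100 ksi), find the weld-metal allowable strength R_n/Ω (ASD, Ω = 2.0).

Effective throat (given) t_e = 0.5625 in.
A_we = 0.5625 × 11 = 6.188 in².
F_nw = 0.6 F_EXX = 60 ksi.
R_n/Ω = (60 × 6.188) / 2.0 = 185.6 kips.

R_n/Ω ≈ 186 kips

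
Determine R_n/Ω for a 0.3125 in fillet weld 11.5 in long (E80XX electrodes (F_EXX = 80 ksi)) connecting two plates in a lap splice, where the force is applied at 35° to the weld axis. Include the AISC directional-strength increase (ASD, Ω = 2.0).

t_e = 0.707 × 0.3125 = 0.2209 in; A_we = 0.2209 × 11.5 = 2.541 in².
Directional factor: 1.0 + 0.5 sin^1.5(35°) = 1.217.
F_nw = 0.6 × 80 × 1.217 = 58.43 ksi.
R_n/Ω = (58.43 × 2.541) / 2.0 = 74.22 kip.

R_n/Ω ≈ 74.2 kip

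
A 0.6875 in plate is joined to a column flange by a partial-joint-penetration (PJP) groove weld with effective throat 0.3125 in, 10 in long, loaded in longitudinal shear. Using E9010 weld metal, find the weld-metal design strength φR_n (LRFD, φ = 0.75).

φR_n ≈ 127 kips

E90XX → F_EXX = 90 ksi.
Effective throat (given) t_e = 0.3125 in.
A_we = 0.3125 × 10 = 3.125 in².
F_nw = 0.6 F_EXX = 54 ksi.
φR_n = 0.75 × 54 × 3.125 = 126.6 kips.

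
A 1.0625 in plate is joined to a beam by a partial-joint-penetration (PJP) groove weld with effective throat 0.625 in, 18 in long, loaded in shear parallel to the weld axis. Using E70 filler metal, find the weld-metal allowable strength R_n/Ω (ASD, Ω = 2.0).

R_n/Ω ≈ 236 kips

E70XX → F_EXX = 70 ksi.
Effective throat (given) t_e = 0.625 in.
A_we = 0.625 × 18 = 11.25 in².
F_nw = 0.6 F_EXX = 42 ksi.
R_n/Ω = (42 × 11.25) / 2.0 = 236.2 kips.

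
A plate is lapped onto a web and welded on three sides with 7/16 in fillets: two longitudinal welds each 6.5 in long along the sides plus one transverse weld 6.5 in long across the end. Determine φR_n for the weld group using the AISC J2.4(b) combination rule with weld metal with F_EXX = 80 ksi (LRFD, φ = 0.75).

φR_n ≈ 232 kip

t_e = 0.707 × 0.4375 = 0.3093 in.
R_nwl = 0.6 × 80 × 0.3093 × 13 = 193 kip (longitudinal, 2 welds).
R_nwt = 0.6 × 80 × 0.3093 × 6.5 = 96.51 kip (transverse, base value).
(i) R_nwl + R_nwt = 289.5 kip; (ii) 0.85 R_nwl + 1.5 R_nwt = 308.8 kip.
R_n = max = 308.8 kip [governs: (ii)]; φR_n = 231.6 kip.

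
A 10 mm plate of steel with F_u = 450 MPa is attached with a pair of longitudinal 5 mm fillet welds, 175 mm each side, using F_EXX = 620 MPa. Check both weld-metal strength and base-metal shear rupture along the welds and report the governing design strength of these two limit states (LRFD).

φR_n ≈ 345 kN (weld metal governs)

t_e = 0.707 × 5 = 3.535 mm; L = 350 mm.
Weld metal: φR_n = 0.75 × 0.6 × 620 × 3.535 × 350 × 10⁻³ = 345.2 kN.
Base metal (shear rupture): φR_n = 0.75 × 0.6 × 450 × 10 × 350 × 10⁻³ = 708.8 kN.
Governing: weld metal.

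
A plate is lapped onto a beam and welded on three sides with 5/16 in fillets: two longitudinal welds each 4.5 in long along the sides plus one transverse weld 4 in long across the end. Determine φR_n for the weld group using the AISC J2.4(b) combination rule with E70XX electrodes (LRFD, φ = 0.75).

E70XX → F_EXX = 70 ksi.
t_e = 0.707 × 0.3125 = 0.2209 in.
R_nwl = 0.6 × 70 × 0.2209 × 9 = 83.51 kips (longitudinal, 2 welds).
R_nwt = 0.6 × 70 × 0.2209 × 4 = 37.12 kips (transverse, base value).
(i) R_nwl + R_nwt = 120.6 kips; (ii) 0.85 R_nwl + 1.5 R_nwt = 126.7 kips.
R_n = max = 126.7 kips [governs: (ii)]; φR_n = 95 kips.

φR_n ≈ 95 kips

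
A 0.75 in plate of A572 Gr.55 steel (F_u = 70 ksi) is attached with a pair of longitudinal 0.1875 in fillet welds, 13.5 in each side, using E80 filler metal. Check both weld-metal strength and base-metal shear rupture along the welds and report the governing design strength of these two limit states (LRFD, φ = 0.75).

φR_n ≈ 129 kips (weld metal governs)

E80XX → F_EXX = 80 ksi.
t_e = 0.707 × 0.1875 = 0.1326 in; L = 27 in.
Weld metal: φR_n = 0.75 × 0.6 × 80 × 0.1326 × 27 = 128.9 kips.
Base metal (shear rupture): φR_n = 0.75 × 0.6 × 70 × 0.75 × 27 = 637.9 kips.
Governing: weld metal.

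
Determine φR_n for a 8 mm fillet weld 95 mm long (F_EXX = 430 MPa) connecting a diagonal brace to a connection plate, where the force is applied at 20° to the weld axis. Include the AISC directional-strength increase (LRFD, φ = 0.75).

t_e = 0.707 × 8 = 5.656 mm; A_we = 5.656 × 95 = 537.3 mm².
Directional factor: 1.0 + 0.5 sin^1.5(20°) = 1.1.
F_nw = 0.6 × 430 × 1.1 = 283.8 MPa.
φR_n = 0.75 × 283.8 × 537.3 × 10⁻³ = 114.4 kN.

φR_n ≈ 114 kN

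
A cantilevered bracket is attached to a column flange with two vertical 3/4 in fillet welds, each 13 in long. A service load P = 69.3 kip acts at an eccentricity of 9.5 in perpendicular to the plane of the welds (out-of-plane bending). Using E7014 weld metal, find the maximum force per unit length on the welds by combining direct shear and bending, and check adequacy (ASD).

f_max ≈ 12 kip/in; NOT adequate

E70XX → F_EXX = 70 ksi.
L_w = 2 × 13 = 26 in; section modulus (unit throat) S = 2 × L²/6 = 56.33 in².
Direct shear f_v = P/L_w = 69.3/26 = 2.665 kip/in.
Moment M = P × e = 69.3 × 9.5 = 658.35 kip·in; bending f_b = M/S = 11.69 kip/in.
f_max = √(f_v² + f_b²) = √(2.665² + 11.69²) = 11.99 kip/in.
r_n/Ω = (1/2.0) × 0.6 × 70 × (0.707 × 0.75) = 11.14 kip/in → NOT adequate.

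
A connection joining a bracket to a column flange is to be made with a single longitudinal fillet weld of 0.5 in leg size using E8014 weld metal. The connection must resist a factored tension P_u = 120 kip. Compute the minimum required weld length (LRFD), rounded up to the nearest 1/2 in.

E80XX → F_EXX = 80 ksi.
Throat t_e = 0.707 × 0.5 = 0.3535 in.
φr_n = 0.75 × 0.6 × 80 × 0.3535 = 12.73 kip/in.
L_req = P_u / φr_n = 120 / 12.73 = 9.43 in total.
Round up → use L = 9.5 in.

L = 9.5 in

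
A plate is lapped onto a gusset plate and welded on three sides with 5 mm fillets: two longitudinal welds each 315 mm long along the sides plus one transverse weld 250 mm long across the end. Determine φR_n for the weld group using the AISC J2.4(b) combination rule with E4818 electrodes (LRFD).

φR_n ≈ 695 kN

E48XX → F_EXX = 480 MPa.
t_e = 0.707 × 5 = 3.535 mm.
R_nwl = 0.6 × 480 × 3.535 × 630 × 10⁻³ = 641.4 kN (longitudinal, 2 welds).
R_nwt = 0.6 × 480 × 3.535 × 250 × 10⁻³ = 254.5 kN (transverse, base value).
(i) R_nwl + R_nwt = 895.9 kN; (ii) 0.85 R_nwl + 1.5 R_nwt = 927 kN.
R_n = max = 927 kN [governs: (ii)]; φR_n = 695.2 kN.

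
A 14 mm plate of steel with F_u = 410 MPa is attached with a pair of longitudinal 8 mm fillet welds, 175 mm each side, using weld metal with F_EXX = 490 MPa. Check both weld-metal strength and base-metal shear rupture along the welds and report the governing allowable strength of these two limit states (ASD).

R_n/Ω ≈ 291 kN (weld metal governs)

t_e = 0.707 × 8 = 5.656 mm; L = 350 mm.
Weld metal: R_n/Ω = (1/2.0) × 0.6 × 490 × 5.656 × 350 × 10⁻³ = 291 kN.
Base metal (shear rupture): R_n/Ω = (1/2.0) × 0.6 × 410 × 14 × 350 × 10⁻³ = 602.7 kN.
Governing: weld metal.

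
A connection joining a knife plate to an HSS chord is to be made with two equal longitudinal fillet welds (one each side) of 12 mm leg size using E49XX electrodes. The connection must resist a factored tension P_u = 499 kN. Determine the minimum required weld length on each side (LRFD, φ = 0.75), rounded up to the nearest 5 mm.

L = 135 mm on each side

E49XX → F_EXX = 490 MPa.
Throat t_e = 0.707 × 12 = 8.484 mm.
φr_n = 0.75 × 0.6 × 490 × 8.484 × 10⁻³ = 1.871 kN/mm.
L_req = P_u / φr_n = 499 / 1.871 = 266.7 mm total.
Per side: 266.7 / 2 = 133.4 mm.
Round up → use L = 135 mm on each side.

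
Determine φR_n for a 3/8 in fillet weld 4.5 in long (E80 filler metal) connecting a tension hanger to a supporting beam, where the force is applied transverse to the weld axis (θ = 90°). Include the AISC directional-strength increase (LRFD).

E80XX → F_EXX = 80 ksi.
t_e = 0.707 × 0.375 = 0.2651 in; A_we = 0.2651 × 4.5 = 1.193 in².
Directional factor: 1.0 + 0.5 sin^1.5(90°) = 1.5.
F_nw = 0.6 × 80 × 1.5 = 72 ksi.
φR_n = 0.75 × 72 × 1.193 = 64.43 kip.

φR_n ≈ 64.4 kip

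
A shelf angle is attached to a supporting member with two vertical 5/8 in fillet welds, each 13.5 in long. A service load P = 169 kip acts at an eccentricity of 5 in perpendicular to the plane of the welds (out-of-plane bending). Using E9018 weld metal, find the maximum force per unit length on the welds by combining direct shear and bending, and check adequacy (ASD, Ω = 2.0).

E90XX → F_EXX = 90 ksi.
L_w = 2 × 13.5 = 27 in; section modulus (unit throat) S = 2 × L²/6 = 60.75 in².
Direct shear f_v = P/L_w = 169/27 = 6.259 kip/in.
Moment M = P × e = 169 × 5 = 845 kip·in; bending f_b = M/S = 13.91 kip/in.
f_max = √(f_v² + f_b²) = √(6.259² + 13.91²) = 15.25 kip/in.
r_n/Ω = (1/2.0) × 0.6 × 90 × (0.707 × 0.625) = 11.93 kip/in → NOT adequate.

f_max ≈ 15.3 kip/in; NOT adequate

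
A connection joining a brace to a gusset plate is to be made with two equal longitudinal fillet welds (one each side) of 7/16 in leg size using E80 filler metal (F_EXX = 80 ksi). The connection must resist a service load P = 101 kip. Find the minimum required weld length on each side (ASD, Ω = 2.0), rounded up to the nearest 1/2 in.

Throat t_e = 0.707 × 0.4375 = 0.3093 in.
r_n/Ω = (0.6 × 80 × 0.3093) / 2.0 = 7.423 kip/in.
L_req = P / (r_n/Ω) = 101 / 7.423 = 13.61 in total.
Per side: 13.61 / 2 = 6.803 in.
Round up → use L = 7 in on each side.

L = 7 in on each side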